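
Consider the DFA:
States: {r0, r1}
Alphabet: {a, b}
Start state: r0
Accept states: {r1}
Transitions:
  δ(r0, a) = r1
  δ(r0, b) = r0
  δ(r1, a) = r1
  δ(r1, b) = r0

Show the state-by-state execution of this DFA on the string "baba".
read 'b': r0 → r0
  read 'a': r0 → r1
  read 'b': r1 → r0
  read 'a': r0 → r1
r0 -> r0 -> r1 -> r0 -> r1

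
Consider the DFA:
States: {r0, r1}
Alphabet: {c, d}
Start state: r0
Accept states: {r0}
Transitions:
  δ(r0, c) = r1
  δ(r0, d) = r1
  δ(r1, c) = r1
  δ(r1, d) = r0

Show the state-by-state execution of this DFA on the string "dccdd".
read 'd': r0 → r1
  read 'c': r1 → r1
  read 'c': r1 → r1
  read 'd': r1 → r0
  read 'd': r0 → r1
r0 -> r1 -> r1 -> r1 -> r0 -> r1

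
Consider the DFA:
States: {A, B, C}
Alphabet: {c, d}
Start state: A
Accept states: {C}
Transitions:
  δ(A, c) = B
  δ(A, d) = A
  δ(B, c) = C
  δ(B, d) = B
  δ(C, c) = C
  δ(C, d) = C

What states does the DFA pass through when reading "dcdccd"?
read 'd': A → A
  read 'c': A → B
  read 'd': B → B
  read 'c': B → C
  read 'c': C → C
  read 'd': C → C
A -> A -> B -> B -> C -> C -> C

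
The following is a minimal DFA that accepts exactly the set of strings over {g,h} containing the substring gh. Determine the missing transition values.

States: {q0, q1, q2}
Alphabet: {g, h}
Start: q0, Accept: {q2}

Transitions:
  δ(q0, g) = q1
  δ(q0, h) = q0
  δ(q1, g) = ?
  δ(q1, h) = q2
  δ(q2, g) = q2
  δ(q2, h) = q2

From the language and accept set, identify what each state tracks — q0: no g seen yet; q1: seen a g, waiting for h; q2: substring gh seen.
Each missing δ(q, a) is the state matching the new tracked value after reading a.
δ(q1, g) = q1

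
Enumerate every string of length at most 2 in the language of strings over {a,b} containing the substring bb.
bb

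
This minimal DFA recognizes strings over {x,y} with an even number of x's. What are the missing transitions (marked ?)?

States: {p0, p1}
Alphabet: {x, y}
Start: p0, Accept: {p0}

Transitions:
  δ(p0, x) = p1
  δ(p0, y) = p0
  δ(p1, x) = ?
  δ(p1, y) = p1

From the language and accept set, identify what each state tracks — p0: even number of x's so far; p1: odd number of x's so far.
Each missing δ(q, a) is the state matching the new tracked value after reading a.
δ(p1, x) = p0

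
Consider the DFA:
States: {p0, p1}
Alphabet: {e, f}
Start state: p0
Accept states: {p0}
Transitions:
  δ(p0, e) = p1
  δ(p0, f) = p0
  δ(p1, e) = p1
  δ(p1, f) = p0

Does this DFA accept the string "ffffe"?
Processing string "ffffe":
  p0 --f--> p0
  p0 --f--> p0
  p0 --f--> p0
  p0 --f--> p0
  p0 --e--> p1
Final state: p1
Accept states: {p0}
No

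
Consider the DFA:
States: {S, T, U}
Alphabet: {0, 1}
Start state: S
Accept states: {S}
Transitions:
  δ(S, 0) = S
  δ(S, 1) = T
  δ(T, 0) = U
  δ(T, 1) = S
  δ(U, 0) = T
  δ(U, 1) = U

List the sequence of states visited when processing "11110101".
read '1': S → T
  read '1': T → S
  read '1': S → T
  read '1': T → S
  read '0': S → S
  read '1': S → T
  read '0': T → U
  read '1': U → U
S -> T -> S -> T -> S -> S -> T -> U -> U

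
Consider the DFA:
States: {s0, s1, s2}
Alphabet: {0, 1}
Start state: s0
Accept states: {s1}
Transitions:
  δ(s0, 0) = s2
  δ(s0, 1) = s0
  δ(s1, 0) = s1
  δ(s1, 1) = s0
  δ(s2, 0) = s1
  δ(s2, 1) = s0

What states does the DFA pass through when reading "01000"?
read '0': s0 → s2
  read '1': s2 → s0
  read '0': s0 → s2
  read '0': s2 → s1
  read '0': s1 → s1
s0 -> s2 -> s0 -> s2 -> s1 -> s1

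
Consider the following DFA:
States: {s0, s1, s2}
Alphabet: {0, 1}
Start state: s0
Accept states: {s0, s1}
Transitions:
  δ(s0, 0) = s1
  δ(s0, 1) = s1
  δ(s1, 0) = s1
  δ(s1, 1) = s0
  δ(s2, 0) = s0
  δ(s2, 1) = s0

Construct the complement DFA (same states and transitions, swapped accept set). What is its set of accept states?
Complement accept states = All states \ Original accept states
= {s0, s1, s2} \ {s0, s1}
{s2}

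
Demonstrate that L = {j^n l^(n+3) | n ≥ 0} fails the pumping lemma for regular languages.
Assume L is regular with pumping length p. Idea: pumping the j-block breaks the fixed offset of 3.
Choose s = j^p l^(p+3) ∈ L. By the pumping lemma, s = xyz with |xy| ≤ p, |y| > 0, so y = j^k with k ≥ 1. Then xy²z = j^(p+k) l^(p+3). For this to be in L we would need p+3 = (p+k)+3, i.e. k = 0, contradicting k ≥ 1. So xy²z ∉ L.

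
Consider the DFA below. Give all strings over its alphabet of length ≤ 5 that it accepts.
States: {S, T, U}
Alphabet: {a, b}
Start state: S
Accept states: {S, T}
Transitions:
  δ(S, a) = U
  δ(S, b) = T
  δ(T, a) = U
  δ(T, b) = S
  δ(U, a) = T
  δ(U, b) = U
ε, b, aa, bb, aab, aba, baa, bbb, aaaa, aabb, abab, abba, baab, baba, bbaa, bbbb, aaaab, aaaba, aabaa, aabbb, abaaa, ababb, abbab, abbba, baaaa, baabb, babab, babba, bbaab, bbaba, bbbaa, bbbbb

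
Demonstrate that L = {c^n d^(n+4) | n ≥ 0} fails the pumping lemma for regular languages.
Assume L is regular with pumping length p. Idea: pumping the c-block breaks the fixed offset of 4.
Choose s = c^p d^(p+4) ∈ L. By the pumping lemma, s = xyz with |xy| ≤ p, |y| > 0, so y = c^k with k ≥ 1. Then xy²z = c^(p+k) d^(p+4). For this to be in L we would need p+4 = (p+k)+4, i.e. k = 0, contradicting k ≥ 1. So xy²z ∉ L.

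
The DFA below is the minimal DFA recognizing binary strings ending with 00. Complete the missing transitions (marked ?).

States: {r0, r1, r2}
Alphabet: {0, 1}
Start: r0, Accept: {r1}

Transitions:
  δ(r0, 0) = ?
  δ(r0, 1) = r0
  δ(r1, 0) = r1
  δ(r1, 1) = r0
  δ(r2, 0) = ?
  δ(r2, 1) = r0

From the language and accept set, identify what each state tracks — r0: last symbol not 0; r1: two trailing 0's; r2: one trailing 0.
Each missing δ(q, a) is the state matching the new tracked value after reading a.
δ(r0, 0) = r2; δ(r2, 0) = r1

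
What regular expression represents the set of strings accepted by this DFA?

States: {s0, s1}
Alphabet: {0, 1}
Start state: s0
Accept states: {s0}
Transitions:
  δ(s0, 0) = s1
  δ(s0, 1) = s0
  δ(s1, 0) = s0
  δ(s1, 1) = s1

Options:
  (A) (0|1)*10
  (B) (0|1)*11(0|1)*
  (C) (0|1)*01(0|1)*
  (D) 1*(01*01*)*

Check each option against the DFA on short strings; one disagreement eliminates an option:
  (A) (0|1)*10: on ε the DFA stays in s0 and accepts (s0 ∈ Accept), but the regex does not match it → eliminate
  (B) (0|1)*11(0|1)*: on ε the DFA stays in s0 and accepts (s0 ∈ Accept), but the regex does not match it → eliminate
  (C) (0|1)*01(0|1)*: on ε the DFA stays in s0 and accepts (s0 ∈ Accept), but the regex does not match it → eliminate
  (D) 1*(01*01*)*: agrees with the DFA on every string of length ≤ 6
Only (D) is consistent with the DFA.
(D) 1*(01*01*)*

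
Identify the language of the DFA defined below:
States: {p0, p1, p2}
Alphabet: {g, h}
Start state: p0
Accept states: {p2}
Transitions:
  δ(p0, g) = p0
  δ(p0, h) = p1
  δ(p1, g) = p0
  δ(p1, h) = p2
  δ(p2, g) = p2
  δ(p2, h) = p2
Testing a few strings:
  'ggg' → reject
  'gg' → reject
  'g' → reject
  'ggh' → reject
State roles: p0=no progress toward hh; p1=one trailing h; p2=substring hh seen
All strings over {g,h} containing the substring hh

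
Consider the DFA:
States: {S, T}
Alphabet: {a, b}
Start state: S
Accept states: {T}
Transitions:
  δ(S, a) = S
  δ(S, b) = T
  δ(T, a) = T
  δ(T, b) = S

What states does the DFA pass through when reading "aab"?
read 'a': S → S
  read 'a': S → S
  read 'b': S → T
S -> S -> S -> T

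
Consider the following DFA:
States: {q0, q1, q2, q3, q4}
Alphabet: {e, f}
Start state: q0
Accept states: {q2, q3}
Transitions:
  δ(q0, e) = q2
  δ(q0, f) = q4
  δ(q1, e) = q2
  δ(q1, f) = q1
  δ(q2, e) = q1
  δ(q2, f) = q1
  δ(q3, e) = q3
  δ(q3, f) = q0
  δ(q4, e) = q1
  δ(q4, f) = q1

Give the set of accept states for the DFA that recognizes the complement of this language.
Complement accept states = All states \ Original accept states
= {q0, q1, q2, q3, q4} \ {q2, q3}
{q0, q1, q4}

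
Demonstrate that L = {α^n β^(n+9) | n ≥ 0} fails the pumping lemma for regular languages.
Assume L is regular with pumping length p. Idea: pumping the α-block breaks the fixed offset of 9.
Choose s = α^p β^(p+9) ∈ L. By the pumping lemma, s = xyz with |xy| ≤ p, |y| > 0, so y = α^k with k ≥ 1. Then xy²z = α^(p+k) β^(p+9). For this to be in L we would need p+9 = (p+k)+9, i.e. k = 0, contradicting k ≥ 1. So xy²z ∉ L.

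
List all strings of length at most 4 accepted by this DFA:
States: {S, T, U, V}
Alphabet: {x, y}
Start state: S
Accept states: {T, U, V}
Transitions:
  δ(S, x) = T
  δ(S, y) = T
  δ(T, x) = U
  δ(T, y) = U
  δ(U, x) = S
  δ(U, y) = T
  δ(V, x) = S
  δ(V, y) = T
x, y, xx, xy, yx, yy, xxy, xyy, yxy, yyy, xxxx, xxxy, xxyx, xxyy, xyxx, xyxy, xyyx, xyyy, yxxx, yxxy, yxyx, yxyy, yyxx, yyxy, yyyx, yyyy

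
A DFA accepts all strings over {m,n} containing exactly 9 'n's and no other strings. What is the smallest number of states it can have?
By Myhill–Nerode, count the distinguishable equivalence classes: 11 classes — having seen 0, 1, …, 9, or >9 copies of 'n'; the count-9 class is the only accepting one and >9 is dead.
11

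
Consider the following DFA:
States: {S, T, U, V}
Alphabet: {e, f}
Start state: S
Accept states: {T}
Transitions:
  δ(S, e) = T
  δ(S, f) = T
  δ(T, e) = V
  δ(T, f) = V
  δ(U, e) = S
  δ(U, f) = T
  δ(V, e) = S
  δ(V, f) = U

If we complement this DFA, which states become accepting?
Complement accept states = All states \ Original accept states
= {S, T, U, V} \ {T}
{S, U, V}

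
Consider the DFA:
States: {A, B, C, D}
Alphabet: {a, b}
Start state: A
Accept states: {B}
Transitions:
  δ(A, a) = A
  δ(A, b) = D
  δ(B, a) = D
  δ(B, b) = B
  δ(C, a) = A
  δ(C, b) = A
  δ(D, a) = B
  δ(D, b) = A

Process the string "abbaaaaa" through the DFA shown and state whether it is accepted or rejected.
Processing string "abbaaaaa":
  A --a--> A
  A --b--> D
  D --b--> A
  A --a--> A
  A --a--> A
  A --a--> A
  A --a--> A
  A --a--> A
Final state: A
Accept states: {B}
No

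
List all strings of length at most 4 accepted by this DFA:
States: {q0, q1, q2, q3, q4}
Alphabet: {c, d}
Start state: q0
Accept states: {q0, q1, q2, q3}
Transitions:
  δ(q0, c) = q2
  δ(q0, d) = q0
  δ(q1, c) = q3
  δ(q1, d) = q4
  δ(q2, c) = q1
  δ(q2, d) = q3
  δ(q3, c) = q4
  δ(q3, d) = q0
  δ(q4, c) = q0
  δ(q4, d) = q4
ε, c, d, cc, cd, dc, dd, ccc, cdd, dcc, dcd, ddc, ddd, cccd, ccdc, cdcc, cddc, cddd, dccc, dcdd, ddcc, ddcd, dddc, dddd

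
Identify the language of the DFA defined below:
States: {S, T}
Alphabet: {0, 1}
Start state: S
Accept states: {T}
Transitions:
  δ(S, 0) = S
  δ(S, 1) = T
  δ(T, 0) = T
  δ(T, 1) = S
Testing a few strings:
  '0' → reject
  '101' → reject
  '1' → accept
  '00' → reject
State roles: S=even number of 1's so far; T=odd number of 1's so far
All binary strings with an odd number of 1's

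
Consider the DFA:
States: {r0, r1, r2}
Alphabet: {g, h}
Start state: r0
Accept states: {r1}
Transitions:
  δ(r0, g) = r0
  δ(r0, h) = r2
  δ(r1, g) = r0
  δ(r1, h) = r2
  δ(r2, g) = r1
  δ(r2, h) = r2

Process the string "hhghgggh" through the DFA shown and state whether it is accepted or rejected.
Processing string "hhghgggh":
  r0 --h--> r2
  r2 --h--> r2
  r2 --g--> r1
  r1 --h--> r2
  r2 --g--> r1
  r1 --g--> r0
  r0 --g--> r0
  r0 --h--> r2
Final state: r2
Accept states: {r1}
No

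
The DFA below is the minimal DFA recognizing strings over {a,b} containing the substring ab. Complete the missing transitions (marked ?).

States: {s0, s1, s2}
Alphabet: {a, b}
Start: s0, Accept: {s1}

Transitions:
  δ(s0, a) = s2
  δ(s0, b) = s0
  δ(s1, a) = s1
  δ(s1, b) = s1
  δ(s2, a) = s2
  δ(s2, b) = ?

From the language and accept set, identify what each state tracks — s0: no a seen yet; s1: substring ab seen; s2: seen a a, waiting for b.
Each missing δ(q, a) is the state matching the new tracked value after reading a.
δ(s2, b) = s1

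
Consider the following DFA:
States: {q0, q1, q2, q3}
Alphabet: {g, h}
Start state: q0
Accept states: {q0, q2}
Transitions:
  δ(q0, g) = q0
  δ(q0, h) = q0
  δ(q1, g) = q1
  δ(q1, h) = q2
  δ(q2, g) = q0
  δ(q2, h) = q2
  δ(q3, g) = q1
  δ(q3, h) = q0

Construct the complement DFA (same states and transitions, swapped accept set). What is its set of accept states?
Complement accept states = All states \ Original accept states
= {q0, q1, q2, q3} \ {q0, q2}
{q1, q3}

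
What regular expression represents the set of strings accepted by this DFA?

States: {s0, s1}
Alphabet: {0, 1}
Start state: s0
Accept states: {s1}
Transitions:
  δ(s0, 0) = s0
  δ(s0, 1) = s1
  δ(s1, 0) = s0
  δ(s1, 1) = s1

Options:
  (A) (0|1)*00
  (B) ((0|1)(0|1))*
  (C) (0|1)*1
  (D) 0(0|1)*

Check each option against the DFA on short strings; one disagreement eliminates an option:
  (A) (0|1)*00: on '1' the DFA goes s0 → s1 and accepts (s1 ∈ Accept), but the regex does not match it → eliminate
  (B) ((0|1)(0|1))*: on ε the DFA stays in s0 and rejects (s0 ∉ Accept), but the regex matches it → eliminate
  (C) (0|1)*1: agrees with the DFA on every string of length ≤ 6
  (D) 0(0|1)*: on '0' the DFA goes s0 → s0 and rejects (s0 ∉ Accept), but the regex matches it → eliminate
Only (C) is consistent with the DFA.
(C) (0|1)*1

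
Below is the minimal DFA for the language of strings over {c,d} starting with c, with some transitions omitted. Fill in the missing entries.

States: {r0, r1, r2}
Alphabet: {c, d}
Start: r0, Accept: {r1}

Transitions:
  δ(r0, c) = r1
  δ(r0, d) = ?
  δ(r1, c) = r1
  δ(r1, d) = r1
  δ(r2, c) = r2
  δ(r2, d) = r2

From the language and accept set, identify what each state tracks — r0: no input read; r1: started with c; r2: started with d (dead).
Each missing δ(q, a) is the state matching the new tracked value after reading a.
δ(r0, d) = r2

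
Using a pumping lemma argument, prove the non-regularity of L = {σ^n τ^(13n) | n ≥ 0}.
Assume L is regular with pumping length p. Idea: pumping the σ-block breaks the 1:13 ratio.
Choose s = σ^p τ^(13p) (length 14p ≥ p). By the pumping lemma, s = xyz with |xy| ≤ p, |y| > 0, so y = σ^k with k ≥ 1. Then xy²z = σ^(p+k) τ^(13p). For this to be in L we would need 13p = 13(p+k), i.e. 13k = 0, contradicting k ≥ 1. So xy²z ∉ L.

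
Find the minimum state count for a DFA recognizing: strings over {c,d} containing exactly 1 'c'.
By Myhill–Nerode, count the distinguishable equivalence classes: 3 classes — having seen 0, 1, or >1 copies of 'c'; the count-1 class is the only accepting one and >1 is dead.
3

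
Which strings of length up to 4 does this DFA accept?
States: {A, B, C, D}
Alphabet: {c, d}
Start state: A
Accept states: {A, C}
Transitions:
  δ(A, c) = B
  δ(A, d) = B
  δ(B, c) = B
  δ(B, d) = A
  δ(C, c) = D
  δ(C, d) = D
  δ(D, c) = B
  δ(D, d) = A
ε, cd, dd, ccd, dcd, cccd, cdcd, cddd, dccd, ddcd, dddd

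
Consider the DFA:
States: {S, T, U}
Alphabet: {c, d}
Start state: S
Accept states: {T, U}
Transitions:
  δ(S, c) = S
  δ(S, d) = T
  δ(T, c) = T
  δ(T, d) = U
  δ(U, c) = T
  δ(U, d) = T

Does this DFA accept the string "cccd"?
Processing string "cccd":
  S --c--> S
  S --c--> S
  S --c--> S
  S --d--> T
Final state: T
Accept states: {T, U}
Yes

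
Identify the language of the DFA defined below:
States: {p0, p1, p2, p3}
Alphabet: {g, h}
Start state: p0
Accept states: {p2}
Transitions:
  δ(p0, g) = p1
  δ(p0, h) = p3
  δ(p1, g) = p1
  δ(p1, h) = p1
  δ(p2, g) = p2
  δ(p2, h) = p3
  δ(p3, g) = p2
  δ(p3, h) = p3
Testing a few strings:
  'gh' → reject
  'hghg' → accept
  'hh' → reject
  'hhgh' → reject
State roles: p0=no input read; p1=started with g (dead); p2=started with h, last symbol g; p3=started with h, last symbol h
All strings over {g,h} that start with h and end with g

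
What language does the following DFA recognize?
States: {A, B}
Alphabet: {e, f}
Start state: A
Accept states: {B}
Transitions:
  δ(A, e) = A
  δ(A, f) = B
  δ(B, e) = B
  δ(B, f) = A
Testing a few strings:
  'ee' → reject
  'ffe' → reject
  'ff' → reject
  'f' → accept
State roles: A=even number of f's so far; B=odd number of f's so far
All strings over {e,f} with an odd number of f's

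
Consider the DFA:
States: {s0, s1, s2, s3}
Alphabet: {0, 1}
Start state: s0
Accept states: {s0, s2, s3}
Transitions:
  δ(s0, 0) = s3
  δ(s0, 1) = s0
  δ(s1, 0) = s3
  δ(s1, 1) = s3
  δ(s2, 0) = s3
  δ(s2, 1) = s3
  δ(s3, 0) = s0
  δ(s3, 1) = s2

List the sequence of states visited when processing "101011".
read '1': s0 → s0
  read '0': s0 → s3
  read '1': s3 → s2
  read '0': s2 → s3
  read '1': s3 → s2
  read '1': s2 → s3
s0 -> s0 -> s3 -> s2 -> s3 -> s2 -> s3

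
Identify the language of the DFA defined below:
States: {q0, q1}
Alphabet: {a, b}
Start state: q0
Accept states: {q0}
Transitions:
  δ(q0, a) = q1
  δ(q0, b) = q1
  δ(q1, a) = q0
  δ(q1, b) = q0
Testing a few strings:
  'ab' → accept
  'bbb' → reject
  'b' → reject
  'aa' → accept
State roles: q0=even length so far; q1=odd length so far
All strings over {a,b} of even length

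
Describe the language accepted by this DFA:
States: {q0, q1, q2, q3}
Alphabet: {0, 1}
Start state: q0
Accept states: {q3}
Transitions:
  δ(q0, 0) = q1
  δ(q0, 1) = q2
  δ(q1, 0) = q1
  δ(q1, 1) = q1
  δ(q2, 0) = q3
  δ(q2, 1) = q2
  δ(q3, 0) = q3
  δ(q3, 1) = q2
Testing a few strings:
  '01' → reject
  '110' → accept
  '111' → reject
  '1' → reject
State roles: q0=no input read; q1=started with 0 (dead); q2=started with 1, last symbol 1; q3=started with 1, last symbol 0
All binary strings that start with 1 and end with 0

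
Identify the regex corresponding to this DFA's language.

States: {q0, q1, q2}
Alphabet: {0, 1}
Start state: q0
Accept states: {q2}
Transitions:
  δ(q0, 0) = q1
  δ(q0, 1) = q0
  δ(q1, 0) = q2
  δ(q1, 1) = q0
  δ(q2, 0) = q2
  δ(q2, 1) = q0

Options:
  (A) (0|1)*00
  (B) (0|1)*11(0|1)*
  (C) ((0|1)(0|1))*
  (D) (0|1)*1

Check each option against the DFA on short strings; one disagreement eliminates an option:
  (A) (0|1)*00: agrees with the DFA on every string of length ≤ 6
  (B) (0|1)*11(0|1)*: on '00' the DFA goes q0 → q1 → q2 and accepts (q2 ∈ Accept), but the regex does not match it → eliminate
  (C) ((0|1)(0|1))*: on ε the DFA stays in q0 and rejects (q0 ∉ Accept), but the regex matches it → eliminate
  (D) (0|1)*1: on '1' the DFA goes q0 → q0 and rejects (q0 ∉ Accept), but the regex matches it → eliminate
Only (A) is consistent with the DFA.
(A) (0|1)*00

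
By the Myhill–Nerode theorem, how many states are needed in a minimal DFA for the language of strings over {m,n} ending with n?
By Myhill–Nerode, count the distinguishable equivalence classes: two classes — last symbol is n vs. not.
2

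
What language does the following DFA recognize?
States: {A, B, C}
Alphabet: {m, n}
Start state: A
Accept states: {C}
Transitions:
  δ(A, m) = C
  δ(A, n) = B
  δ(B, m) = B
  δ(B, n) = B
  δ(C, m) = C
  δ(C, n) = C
Testing a few strings:
  'nnn' → reject
  'n' → reject
  'nm' → reject
  'nmn' → reject
State roles: A=no input read; B=started with n (dead); C=started with m
All strings over {m,n} starting with m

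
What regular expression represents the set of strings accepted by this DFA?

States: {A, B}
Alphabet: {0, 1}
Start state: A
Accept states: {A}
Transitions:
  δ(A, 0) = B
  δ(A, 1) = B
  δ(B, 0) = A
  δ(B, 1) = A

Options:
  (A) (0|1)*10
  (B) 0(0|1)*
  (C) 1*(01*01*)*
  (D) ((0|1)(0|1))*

Check each option against the DFA on short strings; one disagreement eliminates an option:
  (A) (0|1)*10: on ε the DFA stays in A and accepts (A ∈ Accept), but the regex does not match it → eliminate
  (B) 0(0|1)*: on ε the DFA stays in A and accepts (A ∈ Accept), but the regex does not match it → eliminate
  (C) 1*(01*01*)*: on '1' the DFA goes A → B and rejects (B ∉ Accept), but the regex matches it → eliminate
  (D) ((0|1)(0|1))*: agrees with the DFA on every string of length ≤ 6
Only (D) is consistent with the DFA.
(D) ((0|1)(0|1))*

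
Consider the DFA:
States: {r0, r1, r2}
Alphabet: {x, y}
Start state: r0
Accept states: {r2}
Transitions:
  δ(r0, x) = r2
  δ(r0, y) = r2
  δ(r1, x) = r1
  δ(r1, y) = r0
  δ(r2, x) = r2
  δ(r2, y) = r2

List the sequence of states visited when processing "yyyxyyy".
read 'y': r0 → r2
  read 'y': r2 → r2
  read 'y': r2 → r2
  read 'x': r2 → r2
  read 'y': r2 → r2
  read 'y': r2 → r2
  read 'y': r2 → r2
r0 -> r2 -> r2 -> r2 -> r2 -> r2 -> r2 -> r2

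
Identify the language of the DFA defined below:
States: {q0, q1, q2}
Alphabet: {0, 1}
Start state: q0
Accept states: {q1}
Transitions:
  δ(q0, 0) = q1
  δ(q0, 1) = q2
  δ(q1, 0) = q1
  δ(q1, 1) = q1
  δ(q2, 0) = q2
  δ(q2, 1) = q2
Testing a few strings:
  '111' → reject
  '110' → reject
  '100' → reject
  '000' → accept
State roles: q0=no input read; q1=started with 0; q2=started with 1 (dead)
All binary strings starting with 0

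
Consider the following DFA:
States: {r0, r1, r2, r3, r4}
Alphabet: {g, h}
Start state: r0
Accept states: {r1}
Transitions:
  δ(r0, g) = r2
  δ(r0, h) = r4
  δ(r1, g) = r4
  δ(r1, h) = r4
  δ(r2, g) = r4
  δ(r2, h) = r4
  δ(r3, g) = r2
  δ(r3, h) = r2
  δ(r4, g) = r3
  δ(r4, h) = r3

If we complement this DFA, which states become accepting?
Complement accept states = All states \ Original accept states
= {r0, r1, r2, r3, r4} \ {r1}
{r0, r2, r3, r4}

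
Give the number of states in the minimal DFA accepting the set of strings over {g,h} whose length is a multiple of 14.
By Myhill–Nerode, count the distinguishable equivalence classes: 14 classes — one per residue of the length mod 14; class i is distinguished from class j by any string of length (14 − i) mod 14.
14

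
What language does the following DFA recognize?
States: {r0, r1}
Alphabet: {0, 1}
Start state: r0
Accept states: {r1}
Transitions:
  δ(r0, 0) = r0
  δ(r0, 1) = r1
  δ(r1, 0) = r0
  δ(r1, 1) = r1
Testing a few strings:
  '1' → accept
  '11' → accept
  '001' → accept
  '010' → reject
State roles: r0=last symbol not 1; r1=last symbol is 1
All binary strings ending with 1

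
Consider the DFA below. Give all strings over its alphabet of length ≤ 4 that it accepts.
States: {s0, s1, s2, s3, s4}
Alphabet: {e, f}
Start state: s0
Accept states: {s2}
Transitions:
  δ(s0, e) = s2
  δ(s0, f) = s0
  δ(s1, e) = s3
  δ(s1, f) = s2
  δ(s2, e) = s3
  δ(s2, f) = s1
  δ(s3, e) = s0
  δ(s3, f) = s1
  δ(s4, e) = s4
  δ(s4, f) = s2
e, fe, eff, ffe, eeee, eeff, feff, fffe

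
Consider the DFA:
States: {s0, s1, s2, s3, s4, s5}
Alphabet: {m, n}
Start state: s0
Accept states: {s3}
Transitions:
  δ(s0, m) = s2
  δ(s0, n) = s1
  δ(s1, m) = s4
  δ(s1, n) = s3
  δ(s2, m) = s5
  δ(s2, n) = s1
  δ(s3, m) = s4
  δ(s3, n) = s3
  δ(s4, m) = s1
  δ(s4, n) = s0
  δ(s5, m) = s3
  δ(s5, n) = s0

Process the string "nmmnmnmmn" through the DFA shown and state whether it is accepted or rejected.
Processing string "nmmnmnmmn":
  s0 --n--> s1
  s1 --m--> s4
  s4 --m--> s1
  s1 --n--> s3
  s3 --m--> s4
  s4 --n--> s0
  s0 --m--> s2
  s2 --m--> s5
  s5 --n--> s0
Final state: s0
Accept states: {s3}
No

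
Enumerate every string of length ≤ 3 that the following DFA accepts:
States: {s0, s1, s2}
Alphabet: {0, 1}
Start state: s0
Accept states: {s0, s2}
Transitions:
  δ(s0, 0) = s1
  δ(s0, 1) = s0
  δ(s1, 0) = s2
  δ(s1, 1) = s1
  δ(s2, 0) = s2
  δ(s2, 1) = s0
ε, 1, 00, 11, 000, 001, 010, 100, 111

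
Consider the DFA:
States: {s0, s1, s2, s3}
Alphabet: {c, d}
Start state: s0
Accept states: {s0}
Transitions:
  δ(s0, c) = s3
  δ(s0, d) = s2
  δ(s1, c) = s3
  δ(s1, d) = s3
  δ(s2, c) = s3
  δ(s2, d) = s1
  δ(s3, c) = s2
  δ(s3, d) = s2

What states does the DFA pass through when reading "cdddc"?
read 'c': s0 → s3
  read 'd': s3 → s2
  read 'd': s2 → s1
  read 'd': s1 → s3
  read 'c': s3 → s2
s0 -> s3 -> s2 -> s1 -> s3 -> s2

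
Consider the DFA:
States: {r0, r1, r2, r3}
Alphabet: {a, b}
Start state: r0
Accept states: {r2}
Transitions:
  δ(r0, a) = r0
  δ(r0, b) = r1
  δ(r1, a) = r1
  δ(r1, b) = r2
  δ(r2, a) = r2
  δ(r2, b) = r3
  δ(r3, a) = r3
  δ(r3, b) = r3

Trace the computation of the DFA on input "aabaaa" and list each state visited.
read 'a': r0 → r0
  read 'a': r0 → r0
  read 'b': r0 → r1
  read 'a': r1 → r1
  read 'a': r1 → r1
  read 'a': r1 → r1
r0 -> r0 -> r0 -> r1 -> r1 -> r1 -> r1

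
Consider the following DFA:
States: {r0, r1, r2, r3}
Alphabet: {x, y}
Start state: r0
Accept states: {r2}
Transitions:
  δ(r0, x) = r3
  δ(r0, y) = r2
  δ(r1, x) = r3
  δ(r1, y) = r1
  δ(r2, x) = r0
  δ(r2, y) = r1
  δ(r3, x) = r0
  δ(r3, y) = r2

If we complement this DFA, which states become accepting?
Complement accept states = All states \ Original accept states
= {r0, r1, r2, r3} \ {r2}
{r0, r1, r3}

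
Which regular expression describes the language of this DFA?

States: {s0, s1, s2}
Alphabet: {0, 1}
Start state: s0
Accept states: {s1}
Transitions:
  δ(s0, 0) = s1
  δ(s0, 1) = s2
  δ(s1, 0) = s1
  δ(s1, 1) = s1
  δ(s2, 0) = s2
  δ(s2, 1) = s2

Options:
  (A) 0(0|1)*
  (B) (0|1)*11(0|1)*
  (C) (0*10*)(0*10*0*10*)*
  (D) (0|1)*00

Check each option against the DFA on short strings; one disagreement eliminates an option:
  (A) 0(0|1)*: agrees with the DFA on every string of length ≤ 6
  (B) (0|1)*11(0|1)*: on '0' the DFA goes s0 → s1 and accepts (s1 ∈ Accept), but the regex does not match it → eliminate
  (C) (0*10*)(0*10*0*10*)*: on '0' the DFA goes s0 → s1 and accepts (s1 ∈ Accept), but the regex does not match it → eliminate
  (D) (0|1)*00: on '0' the DFA goes s0 → s1 and accepts (s1 ∈ Accept), but the regex does not match it → eliminate
Only (A) is consistent with the DFA.
(A) 0(0|1)*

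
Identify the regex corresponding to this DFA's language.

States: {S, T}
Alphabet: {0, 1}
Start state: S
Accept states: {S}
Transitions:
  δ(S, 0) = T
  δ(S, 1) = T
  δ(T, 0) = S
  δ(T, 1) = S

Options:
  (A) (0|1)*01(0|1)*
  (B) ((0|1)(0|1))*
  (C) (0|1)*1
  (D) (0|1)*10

Check each option against the DFA on short strings; one disagreement eliminates an option:
  (A) (0|1)*01(0|1)*: on ε the DFA stays in S and accepts (S ∈ Accept), but the regex does not match it → eliminate
  (B) ((0|1)(0|1))*: agrees with the DFA on every string of length ≤ 6
  (C) (0|1)*1: on ε the DFA stays in S and accepts (S ∈ Accept), but the regex does not match it → eliminate
  (D) (0|1)*10: on ε the DFA stays in S and accepts (S ∈ Accept), but the regex does not match it → eliminate
Only (B) is consistent with the DFA.
(B) ((0|1)(0|1))*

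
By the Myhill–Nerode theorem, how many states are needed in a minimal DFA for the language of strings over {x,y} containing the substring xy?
By Myhill–Nerode, count the distinguishable equivalence classes: three classes — no x yet / x seen but no xy / xy seen.
3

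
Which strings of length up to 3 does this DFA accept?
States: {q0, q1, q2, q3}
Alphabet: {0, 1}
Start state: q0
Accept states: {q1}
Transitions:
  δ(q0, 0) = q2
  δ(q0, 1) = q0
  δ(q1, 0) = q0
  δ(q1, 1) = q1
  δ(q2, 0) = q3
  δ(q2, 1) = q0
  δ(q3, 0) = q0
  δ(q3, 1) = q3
None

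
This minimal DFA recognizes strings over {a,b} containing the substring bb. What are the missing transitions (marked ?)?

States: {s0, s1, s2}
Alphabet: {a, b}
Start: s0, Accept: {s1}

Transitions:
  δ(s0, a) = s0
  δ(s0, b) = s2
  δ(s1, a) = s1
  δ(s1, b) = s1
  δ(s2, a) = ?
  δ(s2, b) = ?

From the language and accept set, identify what each state tracks — s0: no progress toward bb; s1: substring bb seen; s2: one trailing b.
Each missing δ(q, a) is the state matching the new tracked value after reading a.
δ(s2, a) = s0; δ(s2, b) = s1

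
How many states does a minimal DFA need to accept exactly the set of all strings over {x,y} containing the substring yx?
By Myhill–Nerode, count the distinguishable equivalence classes: 3 classes — one per longest suffix of the input that is a prefix of 'yx' (lengths 0 through 1), plus an absorbing 'already seen yx' class.
3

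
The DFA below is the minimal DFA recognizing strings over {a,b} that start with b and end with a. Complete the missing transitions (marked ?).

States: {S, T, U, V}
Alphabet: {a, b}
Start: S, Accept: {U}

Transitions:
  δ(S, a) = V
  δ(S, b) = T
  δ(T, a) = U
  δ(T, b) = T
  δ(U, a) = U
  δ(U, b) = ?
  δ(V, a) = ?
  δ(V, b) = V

From the language and accept set, identify what each state tracks — S: no input read; T: started with b, last symbol b; U: started with b, last symbol a; V: started with a (dead).
Each missing δ(q, a) is the state matching the new tracked value after reading a.
δ(U, b) = T; δ(V, a) = V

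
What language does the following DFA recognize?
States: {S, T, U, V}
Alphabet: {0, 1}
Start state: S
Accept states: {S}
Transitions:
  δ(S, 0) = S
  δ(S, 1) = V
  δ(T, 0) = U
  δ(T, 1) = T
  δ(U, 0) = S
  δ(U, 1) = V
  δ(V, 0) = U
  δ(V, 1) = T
Testing a few strings:
  '1111' → reject
  '110' → reject
  '0110' → reject
  '100' → accept
State roles: S=value ≡ 0 (mod 4); T=value ≡ 3 (mod 4); U=value ≡ 2 (mod 4); V=value ≡ 1 (mod 4)
All binary strings representing a multiple of 4 (read in base 2; leading zeros allowed and ε counts as 0)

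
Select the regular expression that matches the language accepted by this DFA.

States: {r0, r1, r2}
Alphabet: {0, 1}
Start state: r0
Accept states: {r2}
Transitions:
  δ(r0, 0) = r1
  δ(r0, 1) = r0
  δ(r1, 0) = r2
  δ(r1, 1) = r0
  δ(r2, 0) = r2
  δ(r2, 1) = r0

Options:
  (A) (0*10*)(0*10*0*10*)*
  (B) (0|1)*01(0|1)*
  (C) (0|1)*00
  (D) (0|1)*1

Check each option against the DFA on short strings; one disagreement eliminates an option:
  (A) (0*10*)(0*10*0*10*)*: on '1' the DFA goes r0 → r0 and rejects (r0 ∉ Accept), but the regex matches it → eliminate
  (B) (0|1)*01(0|1)*: on '00' the DFA goes r0 → r1 → r2 and accepts (r2 ∈ Accept), but the regex does not match it → eliminate
  (C) (0|1)*00: agrees with the DFA on every string of length ≤ 6
  (D) (0|1)*1: on '1' the DFA goes r0 → r0 and rejects (r0 ∉ Accept), but the regex matches it → eliminate
Only (C) is consistent with the DFA.
(C) (0|1)*00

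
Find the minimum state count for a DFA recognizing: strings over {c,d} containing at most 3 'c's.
By Myhill–Nerode, count the distinguishable equivalence classes: 5 classes — having seen 0, 1, …, 3, or >3 copies of 'c'; counts 0 through 3 are accepting and >3 is dead.
5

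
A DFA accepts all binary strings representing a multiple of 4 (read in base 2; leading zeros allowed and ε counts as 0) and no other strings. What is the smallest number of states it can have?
By Myhill–Nerode, count the distinguishable equivalence classes: three classes — value mod 4 is 0, 2, or odd (residues 1 and 3 are indistinguishable: 2r+b mod 4 depends only on r mod 2).
3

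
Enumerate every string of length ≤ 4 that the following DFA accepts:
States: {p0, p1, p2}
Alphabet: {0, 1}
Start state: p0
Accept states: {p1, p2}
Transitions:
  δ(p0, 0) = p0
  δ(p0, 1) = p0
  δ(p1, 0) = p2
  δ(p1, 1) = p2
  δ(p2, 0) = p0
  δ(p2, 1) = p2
None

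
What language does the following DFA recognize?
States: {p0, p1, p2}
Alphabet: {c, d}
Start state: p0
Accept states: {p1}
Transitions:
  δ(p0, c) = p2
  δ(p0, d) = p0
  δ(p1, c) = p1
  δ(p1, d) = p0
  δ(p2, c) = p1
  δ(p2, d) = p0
Testing a few strings:
  'c' → reject
  'ccd' → reject
  'dd' → reject
  'ddcc' → accept
State roles: p0=last symbol not c; p1=two trailing c's; p2=one trailing c
All strings over {c,d} ending with cc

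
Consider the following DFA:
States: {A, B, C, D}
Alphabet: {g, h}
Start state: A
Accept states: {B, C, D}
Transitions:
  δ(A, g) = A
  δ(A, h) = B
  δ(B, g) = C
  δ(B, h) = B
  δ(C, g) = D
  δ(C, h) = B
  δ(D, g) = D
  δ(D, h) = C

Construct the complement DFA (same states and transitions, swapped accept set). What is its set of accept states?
Complement accept states = All states \ Original accept states
= {A, B, C, D} \ {B, C, D}
{A}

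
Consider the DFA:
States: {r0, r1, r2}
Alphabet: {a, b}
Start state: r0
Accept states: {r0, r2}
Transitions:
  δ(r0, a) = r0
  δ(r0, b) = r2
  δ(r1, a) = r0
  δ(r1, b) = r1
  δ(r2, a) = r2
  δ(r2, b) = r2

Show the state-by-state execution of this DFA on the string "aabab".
read 'a': r0 → r0
  read 'a': r0 → r0
  read 'b': r0 → r2
  read 'a': r2 → r2
  read 'b': r2 → r2
r0 -> r0 -> r0 -> r2 -> r2 -> r2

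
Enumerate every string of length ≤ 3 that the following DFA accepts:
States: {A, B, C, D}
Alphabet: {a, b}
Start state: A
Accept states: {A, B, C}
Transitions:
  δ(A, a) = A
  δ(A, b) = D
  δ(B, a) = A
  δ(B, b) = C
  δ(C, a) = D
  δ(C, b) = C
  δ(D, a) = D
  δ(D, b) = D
ε, a, aa, aaa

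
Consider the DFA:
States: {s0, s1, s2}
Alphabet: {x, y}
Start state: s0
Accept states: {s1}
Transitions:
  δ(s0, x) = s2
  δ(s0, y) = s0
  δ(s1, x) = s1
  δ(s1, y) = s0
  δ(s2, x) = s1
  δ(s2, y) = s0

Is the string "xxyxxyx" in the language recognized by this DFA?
Processing string "xxyxxyx":
  s0 --x--> s2
  s2 --x--> s1
  s1 --y--> s0
  s0 --x--> s2
  s2 --x--> s1
  s1 --y--> s0
  s0 --x--> s2
Final state: s2
Accept states: {s1}
No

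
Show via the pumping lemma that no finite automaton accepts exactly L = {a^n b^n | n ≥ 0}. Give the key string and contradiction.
Assume L is regular with pumping length p. Idea: pumping the a-block changes the count balance.
Choose s = a^p b^p (length 2p ≥ p). By the pumping lemma, s = xyz with |xy| ≤ p, |y| > 0. So y = a^k for some k > 0 (since xy is entirely within the a's). Pumping gives xy²z = a^(p+k) b^p, which is not in L since p+k ≠ p.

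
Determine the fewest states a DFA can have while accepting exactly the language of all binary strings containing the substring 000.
By Myhill–Nerode, count the distinguishable equivalence classes: 4 classes — one per longest suffix of the input that is a prefix of '000' (lengths 0 through 2), plus an absorbing 'already seen 000' class.
4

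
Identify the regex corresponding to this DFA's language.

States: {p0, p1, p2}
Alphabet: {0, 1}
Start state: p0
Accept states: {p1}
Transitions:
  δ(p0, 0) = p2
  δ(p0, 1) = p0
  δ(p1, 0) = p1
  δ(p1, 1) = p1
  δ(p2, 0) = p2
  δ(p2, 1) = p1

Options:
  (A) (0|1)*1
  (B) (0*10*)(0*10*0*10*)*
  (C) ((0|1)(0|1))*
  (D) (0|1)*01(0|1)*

Check each option against the DFA on short strings; one disagreement eliminates an option:
  (A) (0|1)*1: on '1' the DFA goes p0 → p0 and rejects (p0 ∉ Accept), but the regex matches it → eliminate
  (B) (0*10*)(0*10*0*10*)*: on '1' the DFA goes p0 → p0 and rejects (p0 ∉ Accept), but the regex matches it → eliminate
  (C) ((0|1)(0|1))*: on ε the DFA stays in p0 and rejects (p0 ∉ Accept), but the regex matches it → eliminate
  (D) (0|1)*01(0|1)*: agrees with the DFA on every string of length ≤ 6
Only (D) is consistent with the DFA.
(D) (0|1)*01(0|1)*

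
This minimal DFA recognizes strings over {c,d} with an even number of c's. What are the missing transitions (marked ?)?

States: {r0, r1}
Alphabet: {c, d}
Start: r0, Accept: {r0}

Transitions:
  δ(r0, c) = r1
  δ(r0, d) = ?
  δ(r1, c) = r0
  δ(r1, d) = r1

From the language and accept set, identify what each state tracks — r0: even number of c's so far; r1: odd number of c's so far.
Each missing δ(q, a) is the state matching the new tracked value after reading a.
δ(r0, d) = r0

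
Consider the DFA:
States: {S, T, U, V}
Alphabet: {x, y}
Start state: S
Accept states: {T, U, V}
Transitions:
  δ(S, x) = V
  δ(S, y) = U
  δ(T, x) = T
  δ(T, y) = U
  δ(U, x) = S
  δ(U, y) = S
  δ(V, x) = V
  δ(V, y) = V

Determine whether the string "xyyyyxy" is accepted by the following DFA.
Processing string "xyyyyxy":
  S --x--> V
  V --y--> V
  V --y--> V
  V --y--> V
  V --y--> V
  V --x--> V
  V --y--> V
Final state: V
Accept states: {T, U, V}
Yes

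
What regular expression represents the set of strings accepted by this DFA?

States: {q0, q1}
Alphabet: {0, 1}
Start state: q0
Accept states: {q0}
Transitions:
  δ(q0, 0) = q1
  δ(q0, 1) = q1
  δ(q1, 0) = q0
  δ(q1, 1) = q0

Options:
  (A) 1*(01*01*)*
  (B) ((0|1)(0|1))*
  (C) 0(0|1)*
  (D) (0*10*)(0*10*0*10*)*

Check each option against the DFA on short strings; one disagreement eliminates an option:
  (A) 1*(01*01*)*: on '1' the DFA goes q0 → q1 and rejects (q1 ∉ Accept), but the regex matches it → eliminate
  (B) ((0|1)(0|1))*: agrees with the DFA on every string of length ≤ 6
  (C) 0(0|1)*: on ε the DFA stays in q0 and accepts (q0 ∈ Accept), but the regex does not match it → eliminate
  (D) (0*10*)(0*10*0*10*)*: on ε the DFA stays in q0 and accepts (q0 ∈ Accept), but the regex does not match it → eliminate
Only (B) is consistent with the DFA.
(B) ((0|1)(0|1))*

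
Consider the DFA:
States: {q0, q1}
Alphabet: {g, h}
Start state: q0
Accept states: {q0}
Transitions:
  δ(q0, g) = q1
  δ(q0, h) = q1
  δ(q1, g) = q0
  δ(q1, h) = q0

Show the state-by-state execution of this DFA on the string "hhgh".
read 'h': q0 → q1
  read 'h': q1 → q0
  read 'g': q0 → q1
  read 'h': q1 → q0
q0 -> q1 -> q0 -> q1 -> q0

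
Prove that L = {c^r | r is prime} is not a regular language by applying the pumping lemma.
Assume L is regular with pumping length p. Idea: pumping by a suitable count produces a composite length.
Let q be a prime with q ≥ p and choose s = c^q ∈ L. By the pumping lemma, s = xyz with |xy| ≤ p, |y| = k ≥ 1. Take i = q+1: |xy^(q+1)z| = q + q·k = q(1+k). Since q ≥ 2 and 1+k ≥ 2, q(1+k) is composite, so xy^(q+1)z ∉ L.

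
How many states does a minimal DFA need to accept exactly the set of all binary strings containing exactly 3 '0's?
By Myhill–Nerode, count the distinguishable equivalence classes: 5 classes — having seen 0, 1, …, 3, or >3 copies of '0'; the count-3 class is the only accepting one and >3 is dead.
5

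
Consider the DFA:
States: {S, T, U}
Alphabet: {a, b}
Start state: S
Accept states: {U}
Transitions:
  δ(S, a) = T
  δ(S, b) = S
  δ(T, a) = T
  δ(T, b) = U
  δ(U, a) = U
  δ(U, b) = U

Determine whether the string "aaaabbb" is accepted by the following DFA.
Processing string "aaaabbb":
  S --a--> T
  T --a--> T
  T --a--> T
  T --a--> T
  T --b--> U
  U --b--> U
  U --b--> U
Final state: U
Accept states: {U}
Yes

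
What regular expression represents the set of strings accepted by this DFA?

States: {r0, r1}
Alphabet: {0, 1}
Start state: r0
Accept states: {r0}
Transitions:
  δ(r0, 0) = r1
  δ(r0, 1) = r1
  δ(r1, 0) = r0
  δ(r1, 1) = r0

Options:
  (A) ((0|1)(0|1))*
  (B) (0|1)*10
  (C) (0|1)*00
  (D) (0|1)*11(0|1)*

Check each option against the DFA on short strings; one disagreement eliminates an option:
  (A) ((0|1)(0|1))*: agrees with the DFA on every string of length ≤ 6
  (B) (0|1)*10: on ε the DFA stays in r0 and accepts (r0 ∈ Accept), but the regex does not match it → eliminate
  (C) (0|1)*00: on ε the DFA stays in r0 and accepts (r0 ∈ Accept), but the regex does not match it → eliminate
  (D) (0|1)*11(0|1)*: on ε the DFA stays in r0 and accepts (r0 ∈ Accept), but the regex does not match it → eliminate
Only (A) is consistent with the DFA.
(A) ((0|1)(0|1))*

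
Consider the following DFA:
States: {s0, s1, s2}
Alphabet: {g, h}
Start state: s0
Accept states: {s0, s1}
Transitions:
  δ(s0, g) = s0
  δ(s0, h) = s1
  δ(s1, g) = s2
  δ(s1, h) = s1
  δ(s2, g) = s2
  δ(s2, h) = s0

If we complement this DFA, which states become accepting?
Complement accept states = All states \ Original accept states
= {s0, s1, s2} \ {s0, s1}
{s2}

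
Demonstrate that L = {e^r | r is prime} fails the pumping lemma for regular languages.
Assume L is regular with pumping length p. Idea: pumping by a suitable count produces a composite length.
Let q be a prime with q ≥ p and choose s = e^q ∈ L. By the pumping lemma, s = xyz with |xy| ≤ p, |y| = k ≥ 1. Take i = q+1: |xy^(q+1)z| = q + q·k = q(1+k). Since q ≥ 2 and 1+k ≥ 2, q(1+k) is composite, so xy^(q+1)z ∉ L.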